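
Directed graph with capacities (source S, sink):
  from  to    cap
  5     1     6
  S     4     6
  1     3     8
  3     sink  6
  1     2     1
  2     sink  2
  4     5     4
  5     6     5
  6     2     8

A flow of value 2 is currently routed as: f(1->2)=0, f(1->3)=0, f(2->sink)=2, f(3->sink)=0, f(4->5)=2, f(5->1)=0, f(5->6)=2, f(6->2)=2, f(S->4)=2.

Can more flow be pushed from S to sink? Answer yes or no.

Yes

Residual path S->4->5->1->3->sink has bottleneck 2 > 0.
Pushing 2 along it raises the flow to 4, so the given flow is not maximum.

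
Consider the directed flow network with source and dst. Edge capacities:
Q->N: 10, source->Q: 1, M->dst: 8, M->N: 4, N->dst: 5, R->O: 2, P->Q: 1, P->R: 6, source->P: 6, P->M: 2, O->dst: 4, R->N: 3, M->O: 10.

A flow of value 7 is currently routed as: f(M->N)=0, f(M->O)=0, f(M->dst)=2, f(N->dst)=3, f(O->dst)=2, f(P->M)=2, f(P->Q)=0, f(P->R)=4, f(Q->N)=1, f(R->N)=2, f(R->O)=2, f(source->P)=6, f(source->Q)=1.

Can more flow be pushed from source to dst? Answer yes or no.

No

Residual reachable from source: {source}; dst is not reachable.
Saturated cut: source->P, source->Q with total capacity 7 = current flow value. Flow is maximum.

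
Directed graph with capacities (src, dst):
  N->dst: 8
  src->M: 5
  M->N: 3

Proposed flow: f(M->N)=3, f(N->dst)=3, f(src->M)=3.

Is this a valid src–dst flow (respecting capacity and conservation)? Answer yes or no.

Every edge has 0 ≤ f(e) ≤ cap(e).
At each intermediate node, inflow equals outflow.

Yes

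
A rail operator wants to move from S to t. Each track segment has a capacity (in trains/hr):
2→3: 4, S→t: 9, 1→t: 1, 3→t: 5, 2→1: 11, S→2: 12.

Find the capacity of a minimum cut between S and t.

Max flow = 14 (via 3 augmenting paths).
In the residual at optimum, the set reachable from S is {1, 2, S}.
Cut edges: S→t (cap 9), 2→3 (cap 4), 1→t (cap 1). Sum = 14.

14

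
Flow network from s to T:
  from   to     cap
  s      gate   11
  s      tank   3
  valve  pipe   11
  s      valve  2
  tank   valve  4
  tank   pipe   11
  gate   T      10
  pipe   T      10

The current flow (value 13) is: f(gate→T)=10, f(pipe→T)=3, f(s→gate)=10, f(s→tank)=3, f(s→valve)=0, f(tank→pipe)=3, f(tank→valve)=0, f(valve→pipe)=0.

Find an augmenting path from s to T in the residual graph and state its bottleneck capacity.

Residual along s→valve→pipe→T: s→valve: 2, valve→pipe: 11, pipe→T: 7.
Bottleneck = min = 2.

s→valve→pipe→T, bottleneck 2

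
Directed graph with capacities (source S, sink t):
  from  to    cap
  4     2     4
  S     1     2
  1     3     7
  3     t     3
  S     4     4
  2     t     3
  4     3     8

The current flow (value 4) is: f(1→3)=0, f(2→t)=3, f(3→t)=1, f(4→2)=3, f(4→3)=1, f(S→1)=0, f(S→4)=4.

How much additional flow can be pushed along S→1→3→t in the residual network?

Residual capacities along the path: S→1: 2, 1→3: 7, 3→t: 2.
Minimum is 2.

2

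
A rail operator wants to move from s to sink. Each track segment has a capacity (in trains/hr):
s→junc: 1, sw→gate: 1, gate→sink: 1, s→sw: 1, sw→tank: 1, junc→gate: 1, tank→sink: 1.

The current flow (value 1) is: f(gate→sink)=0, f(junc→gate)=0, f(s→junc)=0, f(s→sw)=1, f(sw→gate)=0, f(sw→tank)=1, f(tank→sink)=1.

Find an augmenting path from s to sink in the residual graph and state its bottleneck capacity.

s→junc→gate→sink, bottleneck 1

Residual along s→junc→gate→sink: s→junc: 1, junc→gate: 1, gate→sink: 1.
Bottleneck = min = 1.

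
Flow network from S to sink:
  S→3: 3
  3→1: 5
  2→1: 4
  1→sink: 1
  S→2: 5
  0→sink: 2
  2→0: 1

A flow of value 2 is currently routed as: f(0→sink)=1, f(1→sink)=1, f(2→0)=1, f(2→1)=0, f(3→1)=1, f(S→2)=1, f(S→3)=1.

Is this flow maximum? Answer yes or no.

Residual reachable from S: {1, 2, 3, S}; sink is not reachable.
Saturated cut: 2→0, 1→sink with total capacity 2 = current flow value. Flow is maximum.

Yes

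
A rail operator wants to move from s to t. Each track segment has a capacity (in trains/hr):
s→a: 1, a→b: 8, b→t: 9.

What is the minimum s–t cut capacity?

1

Max flow = 1 (via 1 augmenting path).
In the residual at optimum, the set reachable from s is {s}.
Cut edges: s→a (cap 1). Sum = 1.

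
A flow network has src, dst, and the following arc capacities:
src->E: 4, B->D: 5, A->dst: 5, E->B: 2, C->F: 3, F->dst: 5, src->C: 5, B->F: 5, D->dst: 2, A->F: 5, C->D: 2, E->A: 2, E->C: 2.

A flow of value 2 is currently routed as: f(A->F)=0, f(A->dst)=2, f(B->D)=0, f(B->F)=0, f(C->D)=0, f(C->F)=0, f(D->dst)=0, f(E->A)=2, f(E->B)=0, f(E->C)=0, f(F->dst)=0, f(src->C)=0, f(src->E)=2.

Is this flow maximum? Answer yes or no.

No

Residual path src->C->F->dst has bottleneck 3 > 0.
Pushing 3 along it raises the flow to 5, so the given flow is not maximum.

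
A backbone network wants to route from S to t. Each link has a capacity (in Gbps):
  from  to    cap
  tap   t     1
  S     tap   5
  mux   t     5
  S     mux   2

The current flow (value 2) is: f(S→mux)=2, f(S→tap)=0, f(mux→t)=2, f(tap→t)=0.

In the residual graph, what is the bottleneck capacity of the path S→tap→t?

1

Residual capacities along the path: S→tap: 5, tap→t: 1.
Minimum is 1.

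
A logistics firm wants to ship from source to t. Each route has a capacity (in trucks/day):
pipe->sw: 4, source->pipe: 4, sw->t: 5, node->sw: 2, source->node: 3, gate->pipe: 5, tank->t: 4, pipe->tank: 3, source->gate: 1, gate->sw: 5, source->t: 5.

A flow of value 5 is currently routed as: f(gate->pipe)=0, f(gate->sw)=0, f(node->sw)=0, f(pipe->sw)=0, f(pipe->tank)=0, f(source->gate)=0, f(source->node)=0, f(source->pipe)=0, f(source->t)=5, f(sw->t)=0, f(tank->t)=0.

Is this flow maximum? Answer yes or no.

No

Residual path source->node->sw->t has bottleneck 2 > 0.
Pushing 2 along it raises the flow to 7, so the given flow is not maximum.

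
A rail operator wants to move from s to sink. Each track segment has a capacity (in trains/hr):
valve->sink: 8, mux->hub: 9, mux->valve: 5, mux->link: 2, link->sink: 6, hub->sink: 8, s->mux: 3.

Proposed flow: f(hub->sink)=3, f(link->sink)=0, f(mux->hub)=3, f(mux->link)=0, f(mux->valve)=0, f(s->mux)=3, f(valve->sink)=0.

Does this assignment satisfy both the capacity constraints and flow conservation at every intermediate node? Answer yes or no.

Every edge has 0 ≤ f(e) ≤ cap(e).
At each intermediate node, inflow equals outflow.

Yes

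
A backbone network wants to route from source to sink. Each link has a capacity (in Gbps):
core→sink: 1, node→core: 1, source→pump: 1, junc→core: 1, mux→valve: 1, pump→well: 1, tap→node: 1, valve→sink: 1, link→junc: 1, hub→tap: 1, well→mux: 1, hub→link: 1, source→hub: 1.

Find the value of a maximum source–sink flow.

2

Augment source→pump→well→mux→valve→sink: bottleneck 1. Total 1.
Augment source→hub→tap→node→core→sink: bottleneck 1. Total 2.
No augmenting path remains in the residual graph.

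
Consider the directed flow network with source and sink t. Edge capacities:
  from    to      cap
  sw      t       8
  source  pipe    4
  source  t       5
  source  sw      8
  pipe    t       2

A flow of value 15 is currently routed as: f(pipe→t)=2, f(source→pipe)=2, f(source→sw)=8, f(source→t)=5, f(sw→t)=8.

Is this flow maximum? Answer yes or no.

Residual reachable from source: {pipe, source}; t is not reachable.
Saturated cut: source→sw, source→t, pipe→t with total capacity 15 = current flow value. Flow is maximum.

Yes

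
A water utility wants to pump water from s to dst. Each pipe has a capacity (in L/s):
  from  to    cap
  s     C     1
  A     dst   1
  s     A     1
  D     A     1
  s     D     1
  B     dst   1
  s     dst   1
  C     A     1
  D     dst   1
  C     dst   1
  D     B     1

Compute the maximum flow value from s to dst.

Augment s->dst: bottleneck 1. Total 1.
Augment s->C->dst: bottleneck 1. Total 2.
Augment s->D->dst: bottleneck 1. Total 3.
Augment s->A->dst: bottleneck 1. Total 4.
No augmenting path remains in the residual graph.

4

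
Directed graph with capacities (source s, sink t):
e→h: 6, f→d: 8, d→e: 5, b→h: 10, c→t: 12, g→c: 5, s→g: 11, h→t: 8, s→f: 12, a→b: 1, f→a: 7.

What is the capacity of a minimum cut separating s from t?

Max flow = 11 (via 3 augmenting paths).
In the residual at optimum, the set reachable from s is {a, d, f, g, s}.
Cut edges: g→c (cap 5), a→b (cap 1), d→e (cap 5). Sum = 11.

11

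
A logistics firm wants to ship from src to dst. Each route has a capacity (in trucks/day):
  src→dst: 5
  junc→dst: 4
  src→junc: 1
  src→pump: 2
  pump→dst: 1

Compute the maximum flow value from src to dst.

7

Augment src→dst: bottleneck 5. Total 5.
Augment src→junc→dst: bottleneck 1. Total 6.
Augment src→pump→dst: bottleneck 1. Total 7.
No augmenting path remains in the residual graph.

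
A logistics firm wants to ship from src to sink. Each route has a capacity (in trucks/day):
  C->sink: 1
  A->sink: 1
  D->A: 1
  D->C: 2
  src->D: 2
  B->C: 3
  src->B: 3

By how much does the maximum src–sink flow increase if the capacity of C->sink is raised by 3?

3

Original max flow = 2.
After raising cap(C->sink), augmenting paths through that edge carry 3 more units.
New max flow = 5. Increase = 3.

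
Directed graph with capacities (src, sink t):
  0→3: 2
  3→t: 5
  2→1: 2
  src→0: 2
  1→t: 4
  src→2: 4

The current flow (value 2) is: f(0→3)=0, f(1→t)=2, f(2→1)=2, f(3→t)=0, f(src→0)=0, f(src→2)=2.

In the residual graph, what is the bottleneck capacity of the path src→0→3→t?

Residual capacities along the path: src→0: 2, 0→3: 2, 3→t: 5.
Minimum is 2.

2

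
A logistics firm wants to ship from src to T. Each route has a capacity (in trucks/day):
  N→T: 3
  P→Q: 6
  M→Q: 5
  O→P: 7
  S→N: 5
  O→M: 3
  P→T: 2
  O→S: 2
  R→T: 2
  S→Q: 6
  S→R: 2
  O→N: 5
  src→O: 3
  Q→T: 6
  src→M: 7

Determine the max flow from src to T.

8

Augment src→O→P→T: bottleneck 2. Total 2.
Augment src→O→N→T: bottleneck 1. Total 3.
Augment src→M→Q→T: bottleneck 5. Total 8.
No augmenting path remains in the residual graph.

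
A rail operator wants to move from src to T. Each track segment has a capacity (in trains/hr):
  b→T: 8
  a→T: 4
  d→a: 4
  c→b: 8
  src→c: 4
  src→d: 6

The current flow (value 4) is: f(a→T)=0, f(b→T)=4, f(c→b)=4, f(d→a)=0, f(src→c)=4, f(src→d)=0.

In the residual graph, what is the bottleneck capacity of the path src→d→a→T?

4

Residual capacities along the path: src→d: 6, d→a: 4, a→T: 4.
Minimum is 4.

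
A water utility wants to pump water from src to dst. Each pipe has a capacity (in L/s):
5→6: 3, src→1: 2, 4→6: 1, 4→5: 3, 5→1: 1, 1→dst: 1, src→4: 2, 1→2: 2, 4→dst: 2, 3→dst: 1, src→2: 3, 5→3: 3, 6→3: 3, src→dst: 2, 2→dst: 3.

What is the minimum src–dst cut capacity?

Max flow = 8 (via 4 augmenting paths).
In the residual at optimum, the set reachable from src is {1, 2, src}.
Cut edges: src→4 (cap 2), src→dst (cap 2), 1→dst (cap 1), 2→dst (cap 3). Sum = 8.

8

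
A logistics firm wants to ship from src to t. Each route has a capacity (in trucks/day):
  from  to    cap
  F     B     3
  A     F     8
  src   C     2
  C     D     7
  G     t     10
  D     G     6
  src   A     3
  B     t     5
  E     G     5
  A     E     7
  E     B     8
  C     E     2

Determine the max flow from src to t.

Augment src→A→F→B→t: bottleneck 3. Total 3.
Augment src→C→E→B→t: bottleneck 2. Total 5.
No augmenting path remains in the residual graph.

5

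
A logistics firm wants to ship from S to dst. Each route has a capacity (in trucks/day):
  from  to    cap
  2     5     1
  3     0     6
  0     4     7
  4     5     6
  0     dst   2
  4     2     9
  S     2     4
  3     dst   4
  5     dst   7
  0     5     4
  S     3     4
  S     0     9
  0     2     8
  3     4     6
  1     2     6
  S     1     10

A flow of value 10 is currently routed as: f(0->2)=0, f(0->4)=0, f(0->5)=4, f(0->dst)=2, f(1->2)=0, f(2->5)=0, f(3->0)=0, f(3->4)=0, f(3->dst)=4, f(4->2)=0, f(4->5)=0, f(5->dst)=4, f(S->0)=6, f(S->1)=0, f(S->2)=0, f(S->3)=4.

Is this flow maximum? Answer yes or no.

No

Residual path S->2->5->dst has bottleneck 1 > 0.
Pushing 1 along it raises the flow to 11, so the given flow is not maximum.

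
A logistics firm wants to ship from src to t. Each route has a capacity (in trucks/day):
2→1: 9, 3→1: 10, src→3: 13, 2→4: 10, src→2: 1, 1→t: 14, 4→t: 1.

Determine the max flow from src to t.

11

Augment src→2→4→t: bottleneck 1. Total 1.
Augment src→3→1→t: bottleneck 10. Total 11.
No augmenting path remains in the residual graph.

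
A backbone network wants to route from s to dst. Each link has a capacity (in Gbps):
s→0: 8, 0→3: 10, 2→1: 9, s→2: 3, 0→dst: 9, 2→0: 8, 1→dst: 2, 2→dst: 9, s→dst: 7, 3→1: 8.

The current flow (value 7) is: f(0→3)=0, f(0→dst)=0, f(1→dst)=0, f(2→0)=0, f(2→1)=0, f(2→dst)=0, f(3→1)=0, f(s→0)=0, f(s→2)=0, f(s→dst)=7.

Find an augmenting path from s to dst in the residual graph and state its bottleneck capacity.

s→2→dst, bottleneck 3

Residual along s→2→dst: s→2: 3, 2→dst: 9.
Bottleneck = min = 3.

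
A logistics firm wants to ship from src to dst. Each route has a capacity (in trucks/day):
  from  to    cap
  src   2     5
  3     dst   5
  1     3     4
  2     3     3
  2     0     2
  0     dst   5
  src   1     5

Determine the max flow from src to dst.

7

Augment src→2→0→dst: bottleneck 2. Total 2.
Augment src→2→3→dst: bottleneck 3. Total 5.
Augment src→1→3→dst: bottleneck 2. Total 7.
No augmenting path remains in the residual graph.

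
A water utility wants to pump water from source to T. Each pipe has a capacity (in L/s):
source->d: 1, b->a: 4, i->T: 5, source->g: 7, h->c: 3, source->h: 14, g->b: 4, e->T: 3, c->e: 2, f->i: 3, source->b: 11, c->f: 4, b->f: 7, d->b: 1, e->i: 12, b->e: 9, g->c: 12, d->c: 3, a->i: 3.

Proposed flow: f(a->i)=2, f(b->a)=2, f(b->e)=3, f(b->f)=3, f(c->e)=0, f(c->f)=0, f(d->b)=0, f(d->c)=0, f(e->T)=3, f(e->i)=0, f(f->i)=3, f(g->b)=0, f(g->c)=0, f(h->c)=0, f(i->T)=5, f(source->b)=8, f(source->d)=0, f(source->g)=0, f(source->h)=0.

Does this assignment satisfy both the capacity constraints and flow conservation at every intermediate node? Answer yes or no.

Every edge has 0 ≤ f(e) ≤ cap(e).
At each intermediate node, inflow equals outflow.

Yes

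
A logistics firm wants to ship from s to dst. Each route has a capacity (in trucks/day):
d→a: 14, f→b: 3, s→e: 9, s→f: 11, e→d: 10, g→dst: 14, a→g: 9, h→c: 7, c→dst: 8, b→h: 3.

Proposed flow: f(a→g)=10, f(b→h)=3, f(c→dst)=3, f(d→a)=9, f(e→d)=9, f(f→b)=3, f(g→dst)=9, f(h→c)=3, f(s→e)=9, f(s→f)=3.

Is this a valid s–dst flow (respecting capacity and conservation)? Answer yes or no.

Capacity violated on a→g: flow 10 > capacity 9.

No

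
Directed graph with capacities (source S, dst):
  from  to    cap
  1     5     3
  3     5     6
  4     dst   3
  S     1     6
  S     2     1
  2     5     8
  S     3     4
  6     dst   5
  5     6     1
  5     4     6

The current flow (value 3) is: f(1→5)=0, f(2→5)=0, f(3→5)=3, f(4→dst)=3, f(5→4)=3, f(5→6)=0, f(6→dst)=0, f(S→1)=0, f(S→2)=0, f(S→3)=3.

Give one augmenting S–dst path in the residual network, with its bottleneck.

Residual along S→3→5→6→dst: S→3: 1, 3→5: 3, 5→6: 1, 6→dst: 5.
Bottleneck = min = 1.

S→3→5→6→dst, bottleneck 1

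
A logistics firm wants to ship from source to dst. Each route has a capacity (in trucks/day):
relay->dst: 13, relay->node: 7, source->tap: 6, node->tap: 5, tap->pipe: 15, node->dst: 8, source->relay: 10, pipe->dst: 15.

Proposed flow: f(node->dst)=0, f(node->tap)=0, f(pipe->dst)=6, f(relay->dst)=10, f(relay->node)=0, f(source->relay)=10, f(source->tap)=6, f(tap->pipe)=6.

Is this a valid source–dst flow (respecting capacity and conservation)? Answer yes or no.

Yes

Every edge has 0 ≤ f(e) ≤ cap(e).
At each intermediate node, inflow equals outflow.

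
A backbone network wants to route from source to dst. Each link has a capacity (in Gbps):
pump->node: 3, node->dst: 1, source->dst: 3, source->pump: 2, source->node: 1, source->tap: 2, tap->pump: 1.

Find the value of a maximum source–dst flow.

Augment source->dst: bottleneck 3. Total 3.
Augment source->node->dst: bottleneck 1. Total 4.
No augmenting path remains in the residual graph.

4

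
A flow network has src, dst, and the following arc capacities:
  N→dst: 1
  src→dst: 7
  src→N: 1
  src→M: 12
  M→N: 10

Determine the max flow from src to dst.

Augment src→dst: bottleneck 7. Total 7.
Augment src→N→dst: bottleneck 1. Total 8.
No augmenting path remains in the residual graph.

8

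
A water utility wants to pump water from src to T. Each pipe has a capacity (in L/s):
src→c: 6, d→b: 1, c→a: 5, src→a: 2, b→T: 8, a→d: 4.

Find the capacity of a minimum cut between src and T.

Max flow = 1 (via 1 augmenting path).
In the residual at optimum, the set reachable from src is {a, c, d, src}.
Cut edges: d→b (cap 1). Sum = 1.

1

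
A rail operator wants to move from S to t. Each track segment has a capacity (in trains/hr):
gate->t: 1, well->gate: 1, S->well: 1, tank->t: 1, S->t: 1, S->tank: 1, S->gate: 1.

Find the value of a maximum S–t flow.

Augment S->t: bottleneck 1. Total 1.
Augment S->tank->t: bottleneck 1. Total 2.
Augment S->gate->t: bottleneck 1. Total 3.
No augmenting path remains in the residual graph.

3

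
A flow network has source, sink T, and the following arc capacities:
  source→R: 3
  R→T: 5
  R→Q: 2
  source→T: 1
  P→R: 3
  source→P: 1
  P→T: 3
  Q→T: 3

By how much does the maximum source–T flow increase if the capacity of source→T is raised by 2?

2

Original max flow = 5.
After raising cap(source→T), augmenting paths through that edge carry 2 more units.
New max flow = 7. Increase = 2.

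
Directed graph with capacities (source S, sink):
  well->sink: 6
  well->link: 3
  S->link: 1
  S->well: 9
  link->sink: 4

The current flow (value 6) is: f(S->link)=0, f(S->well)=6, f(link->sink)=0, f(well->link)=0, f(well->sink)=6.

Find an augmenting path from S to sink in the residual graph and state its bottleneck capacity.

Residual along S->link->sink: S->link: 1, link->sink: 4.
Bottleneck = min = 1.

S->link->sink, bottleneck 1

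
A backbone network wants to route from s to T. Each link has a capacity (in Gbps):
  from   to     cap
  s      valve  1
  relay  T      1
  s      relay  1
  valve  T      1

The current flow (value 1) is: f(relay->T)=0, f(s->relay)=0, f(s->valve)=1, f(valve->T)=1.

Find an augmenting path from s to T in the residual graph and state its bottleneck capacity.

s->relay->T, bottleneck 1

Residual along s->relay->T: s->relay: 1, relay->T: 1.
Bottleneck = min = 1.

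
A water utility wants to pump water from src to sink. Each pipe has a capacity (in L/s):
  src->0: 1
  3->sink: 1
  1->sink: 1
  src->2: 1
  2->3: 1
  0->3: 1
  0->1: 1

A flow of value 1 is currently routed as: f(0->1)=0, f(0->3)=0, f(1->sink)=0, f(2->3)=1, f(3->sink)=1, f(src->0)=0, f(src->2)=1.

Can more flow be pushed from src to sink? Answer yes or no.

Yes

Residual path src->0->1->sink has bottleneck 1 > 0.
Pushing 1 along it raises the flow to 2, so the given flow is not maximum.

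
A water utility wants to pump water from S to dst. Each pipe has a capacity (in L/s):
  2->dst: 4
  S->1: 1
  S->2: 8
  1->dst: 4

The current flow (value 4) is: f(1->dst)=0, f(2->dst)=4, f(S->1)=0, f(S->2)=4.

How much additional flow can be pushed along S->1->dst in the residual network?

1

Residual capacities along the path: S->1: 1, 1->dst: 4.
Minimum is 1.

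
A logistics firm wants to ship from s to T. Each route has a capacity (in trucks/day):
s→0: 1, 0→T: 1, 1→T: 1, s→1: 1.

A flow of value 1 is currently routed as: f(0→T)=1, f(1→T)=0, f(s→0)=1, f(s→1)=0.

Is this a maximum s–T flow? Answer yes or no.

Residual path s→1→T has bottleneck 1 > 0.
Pushing 1 along it raises the flow to 2, so the given flow is not maximum.

No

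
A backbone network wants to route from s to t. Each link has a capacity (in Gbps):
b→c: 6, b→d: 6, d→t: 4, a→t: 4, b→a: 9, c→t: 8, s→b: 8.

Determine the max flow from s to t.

Augment s→b→d→t: bottleneck 4. Total 4.
Augment s→b→a→t: bottleneck 4. Total 8.
No augmenting path remains in the residual graph.

8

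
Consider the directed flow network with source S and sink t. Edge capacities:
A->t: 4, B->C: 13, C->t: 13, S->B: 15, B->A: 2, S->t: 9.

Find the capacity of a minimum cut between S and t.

24

Max flow = 24 (via 3 augmenting paths).
In the residual at optimum, the set reachable from S is {S}.
Cut edges: S->B (cap 15), S->t (cap 9). Sum = 24.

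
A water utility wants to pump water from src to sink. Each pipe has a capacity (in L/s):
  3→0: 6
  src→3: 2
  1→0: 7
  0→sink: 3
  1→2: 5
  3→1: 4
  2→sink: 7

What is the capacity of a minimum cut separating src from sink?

2

Max flow = 2 (via 1 augmenting path).
In the residual at optimum, the set reachable from src is {src}.
Cut edges: src→3 (cap 2). Sum = 2.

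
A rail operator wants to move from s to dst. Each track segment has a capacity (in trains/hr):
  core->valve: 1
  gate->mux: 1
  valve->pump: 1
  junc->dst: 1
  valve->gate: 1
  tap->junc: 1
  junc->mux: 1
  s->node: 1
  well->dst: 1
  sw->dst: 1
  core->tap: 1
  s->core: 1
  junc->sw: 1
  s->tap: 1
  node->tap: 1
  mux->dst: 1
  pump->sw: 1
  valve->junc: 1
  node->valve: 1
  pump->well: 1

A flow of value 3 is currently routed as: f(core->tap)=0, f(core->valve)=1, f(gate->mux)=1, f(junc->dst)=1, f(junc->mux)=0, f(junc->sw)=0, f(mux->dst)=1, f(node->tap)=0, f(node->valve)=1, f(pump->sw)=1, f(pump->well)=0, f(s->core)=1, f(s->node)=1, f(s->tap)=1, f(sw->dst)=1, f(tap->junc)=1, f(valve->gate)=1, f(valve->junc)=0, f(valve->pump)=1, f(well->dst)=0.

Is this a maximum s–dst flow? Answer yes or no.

Yes

Residual reachable from s: {s}; dst is not reachable.
Saturated cut: s->node, s->core, s->tap with total capacity 3 = current flow value. Flow is maximum.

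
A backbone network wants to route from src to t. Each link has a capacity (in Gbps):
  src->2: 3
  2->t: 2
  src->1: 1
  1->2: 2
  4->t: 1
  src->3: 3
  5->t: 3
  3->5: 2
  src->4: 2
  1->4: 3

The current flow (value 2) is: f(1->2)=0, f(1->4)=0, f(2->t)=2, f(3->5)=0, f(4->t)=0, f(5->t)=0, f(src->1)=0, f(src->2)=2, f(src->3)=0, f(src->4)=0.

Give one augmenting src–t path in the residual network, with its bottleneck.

Residual along src->4->t: src->4: 2, 4->t: 1.
Bottleneck = min = 1.

src->4->t, bottleneck 1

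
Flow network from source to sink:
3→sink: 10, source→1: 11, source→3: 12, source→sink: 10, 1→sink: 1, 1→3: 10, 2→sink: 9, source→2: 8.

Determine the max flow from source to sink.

29

Augment source→sink: bottleneck 10. Total 10.
Augment source→1→sink: bottleneck 1. Total 11.
Augment source→2→sink: bottleneck 8. Total 19.
Augment source→3→sink: bottleneck 10. Total 29.
No augmenting path remains in the residual graph.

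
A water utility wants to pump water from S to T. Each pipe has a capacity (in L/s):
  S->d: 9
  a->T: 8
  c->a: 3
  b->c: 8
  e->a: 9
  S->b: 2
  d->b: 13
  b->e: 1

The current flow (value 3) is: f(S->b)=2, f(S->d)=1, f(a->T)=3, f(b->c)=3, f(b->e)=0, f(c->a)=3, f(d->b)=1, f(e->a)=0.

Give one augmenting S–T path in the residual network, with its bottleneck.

Residual along S->d->b->e->a->T: S->d: 8, d->b: 12, b->e: 1, e->a: 9, a->T: 5.
Bottleneck = min = 1.

S->d->b->e->a->T, bottleneck 1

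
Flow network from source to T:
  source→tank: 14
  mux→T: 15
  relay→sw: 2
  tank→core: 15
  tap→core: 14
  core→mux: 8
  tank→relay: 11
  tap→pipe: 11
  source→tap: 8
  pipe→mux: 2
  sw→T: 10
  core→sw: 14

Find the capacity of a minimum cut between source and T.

Max flow = 20 (via 5 augmenting paths).
In the residual at optimum, the set reachable from source is {core, pipe, relay, source, sw, tank, tap}.
Cut edges: core→mux (cap 8), sw→T (cap 10), pipe→mux (cap 2). Sum = 20.

20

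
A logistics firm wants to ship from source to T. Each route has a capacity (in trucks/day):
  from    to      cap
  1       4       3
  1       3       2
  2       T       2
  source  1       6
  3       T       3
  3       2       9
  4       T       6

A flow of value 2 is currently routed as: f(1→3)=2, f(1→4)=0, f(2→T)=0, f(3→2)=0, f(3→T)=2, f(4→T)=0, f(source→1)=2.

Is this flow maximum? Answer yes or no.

No

Residual path source→1→4→T has bottleneck 3 > 0.
Pushing 3 along it raises the flow to 5, so the given flow is not maximum.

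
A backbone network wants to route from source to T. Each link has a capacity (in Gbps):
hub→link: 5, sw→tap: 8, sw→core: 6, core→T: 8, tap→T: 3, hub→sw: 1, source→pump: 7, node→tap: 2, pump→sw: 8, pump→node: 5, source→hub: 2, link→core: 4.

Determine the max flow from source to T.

9

Augment source→pump→node→tap→T: bottleneck 2. Total 2.
Augment source→pump→sw→tap→T: bottleneck 1. Total 3.
Augment source→pump→sw→core→T: bottleneck 4. Total 7.
Augment source→hub→sw→core→T: bottleneck 1. Total 8.
Augment source→hub→link→core→T: bottleneck 1. Total 9.
No augmenting path remains in the residual graph.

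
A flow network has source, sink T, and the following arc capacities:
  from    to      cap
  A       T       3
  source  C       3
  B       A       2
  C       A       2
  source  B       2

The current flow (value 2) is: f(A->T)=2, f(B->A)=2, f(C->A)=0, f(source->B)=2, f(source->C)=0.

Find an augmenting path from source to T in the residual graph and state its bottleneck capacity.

Residual along source->C->A->T: source->C: 3, C->A: 2, A->T: 1.
Bottleneck = min = 1.

source->C->A->T, bottleneck 1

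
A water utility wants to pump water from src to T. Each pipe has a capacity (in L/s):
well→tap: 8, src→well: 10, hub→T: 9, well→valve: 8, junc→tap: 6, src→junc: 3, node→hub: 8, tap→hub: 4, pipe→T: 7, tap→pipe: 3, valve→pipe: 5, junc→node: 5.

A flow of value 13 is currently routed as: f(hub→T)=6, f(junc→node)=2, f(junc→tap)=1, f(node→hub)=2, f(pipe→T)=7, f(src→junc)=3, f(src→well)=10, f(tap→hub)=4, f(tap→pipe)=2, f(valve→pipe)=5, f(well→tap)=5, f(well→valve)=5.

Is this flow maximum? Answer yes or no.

Yes

Residual reachable from src: {src}; T is not reachable.
Saturated cut: src→well, src→junc with total capacity 13 = current flow value. Flow is maximum.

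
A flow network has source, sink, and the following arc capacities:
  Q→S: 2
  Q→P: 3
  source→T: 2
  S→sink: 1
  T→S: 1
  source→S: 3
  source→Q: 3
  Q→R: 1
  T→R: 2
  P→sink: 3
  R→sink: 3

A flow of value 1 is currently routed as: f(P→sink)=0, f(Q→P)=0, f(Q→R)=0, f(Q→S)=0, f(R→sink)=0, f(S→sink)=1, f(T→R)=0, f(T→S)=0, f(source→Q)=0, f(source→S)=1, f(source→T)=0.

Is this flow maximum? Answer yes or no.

Residual path source→T→R→sink has bottleneck 2 > 0.
Pushing 2 along it raises the flow to 3, so the given flow is not maximum.

No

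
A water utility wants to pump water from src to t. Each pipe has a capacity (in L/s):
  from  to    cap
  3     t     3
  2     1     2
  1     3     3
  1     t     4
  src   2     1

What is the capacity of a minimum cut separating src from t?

1

Max flow = 1 (via 1 augmenting path).
In the residual at optimum, the set reachable from src is {src}.
Cut edges: src→2 (cap 1). Sum = 1.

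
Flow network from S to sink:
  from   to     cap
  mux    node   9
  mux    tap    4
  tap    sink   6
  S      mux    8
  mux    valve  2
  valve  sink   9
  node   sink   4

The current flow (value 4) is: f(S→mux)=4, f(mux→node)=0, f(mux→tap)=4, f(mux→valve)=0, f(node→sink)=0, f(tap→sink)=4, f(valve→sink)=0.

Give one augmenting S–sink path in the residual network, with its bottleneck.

S→mux→valve→sink, bottleneck 2

Residual along S→mux→valve→sink: S→mux: 4, mux→valve: 2, valve→sink: 9.
Bottleneck = min = 2.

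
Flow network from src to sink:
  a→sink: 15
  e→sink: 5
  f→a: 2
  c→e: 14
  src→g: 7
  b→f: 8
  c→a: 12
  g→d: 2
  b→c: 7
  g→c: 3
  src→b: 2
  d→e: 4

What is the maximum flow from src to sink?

7

Augment src→b→f→a→sink: bottleneck 2. Total 2.
Augment src→g→c→a→sink: bottleneck 3. Total 5.
Augment src→g→d→e→sink: bottleneck 2. Total 7.
No augmenting path remains in the residual graph.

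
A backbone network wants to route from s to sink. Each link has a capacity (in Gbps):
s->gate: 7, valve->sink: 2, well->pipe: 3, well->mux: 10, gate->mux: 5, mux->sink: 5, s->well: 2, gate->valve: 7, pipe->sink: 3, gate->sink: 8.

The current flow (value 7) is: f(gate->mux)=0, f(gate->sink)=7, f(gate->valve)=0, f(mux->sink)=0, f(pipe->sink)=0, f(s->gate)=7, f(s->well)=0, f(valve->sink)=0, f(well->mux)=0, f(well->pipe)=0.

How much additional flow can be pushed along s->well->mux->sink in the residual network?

2

Residual capacities along the path: s->well: 2, well->mux: 10, mux->sink: 5.
Minimum is 2.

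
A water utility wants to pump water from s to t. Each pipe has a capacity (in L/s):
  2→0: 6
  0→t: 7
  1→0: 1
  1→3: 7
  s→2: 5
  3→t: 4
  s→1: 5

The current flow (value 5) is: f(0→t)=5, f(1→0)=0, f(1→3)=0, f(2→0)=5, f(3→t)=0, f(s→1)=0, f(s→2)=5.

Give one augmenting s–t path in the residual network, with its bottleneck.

s→1→0→t, bottleneck 1

Residual along s→1→0→t: s→1: 5, 1→0: 1, 0→t: 2.
Bottleneck = min = 1.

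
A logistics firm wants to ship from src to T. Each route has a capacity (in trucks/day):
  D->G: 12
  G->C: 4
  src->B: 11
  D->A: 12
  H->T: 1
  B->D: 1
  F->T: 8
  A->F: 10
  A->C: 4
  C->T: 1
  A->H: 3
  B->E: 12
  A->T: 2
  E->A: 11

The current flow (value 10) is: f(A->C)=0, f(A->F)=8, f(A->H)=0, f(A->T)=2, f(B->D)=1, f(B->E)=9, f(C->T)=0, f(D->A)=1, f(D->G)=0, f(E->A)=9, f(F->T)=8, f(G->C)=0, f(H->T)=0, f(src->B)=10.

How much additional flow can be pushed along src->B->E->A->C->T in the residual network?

1

Residual capacities along the path: src->B: 1, B->E: 3, E->A: 2, A->C: 4, C->T: 1.
Minimum is 1.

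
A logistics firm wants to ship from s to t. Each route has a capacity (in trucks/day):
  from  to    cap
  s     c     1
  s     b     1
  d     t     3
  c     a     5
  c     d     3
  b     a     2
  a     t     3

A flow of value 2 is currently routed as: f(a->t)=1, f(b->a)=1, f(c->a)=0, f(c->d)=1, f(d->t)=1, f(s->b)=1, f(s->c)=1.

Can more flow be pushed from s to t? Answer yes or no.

No

Residual reachable from s: {s}; t is not reachable.
Saturated cut: s->c, s->b with total capacity 2 = current flow value. Flow is maximum.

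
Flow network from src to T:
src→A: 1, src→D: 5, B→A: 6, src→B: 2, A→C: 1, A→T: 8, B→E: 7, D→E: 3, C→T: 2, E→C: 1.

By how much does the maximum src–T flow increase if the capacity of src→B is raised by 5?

Original max flow = 4.
After raising cap(src→B), augmenting paths through that edge carry 4 more units.
New max flow = 8. Increase = 4.

4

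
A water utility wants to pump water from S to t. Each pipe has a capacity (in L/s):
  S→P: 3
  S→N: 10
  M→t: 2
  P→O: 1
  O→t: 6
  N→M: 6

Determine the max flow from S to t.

3

Augment S→P→O→t: bottleneck 1. Total 1.
Augment S→N→M→t: bottleneck 2. Total 3.
No augmenting path remains in the residual graph.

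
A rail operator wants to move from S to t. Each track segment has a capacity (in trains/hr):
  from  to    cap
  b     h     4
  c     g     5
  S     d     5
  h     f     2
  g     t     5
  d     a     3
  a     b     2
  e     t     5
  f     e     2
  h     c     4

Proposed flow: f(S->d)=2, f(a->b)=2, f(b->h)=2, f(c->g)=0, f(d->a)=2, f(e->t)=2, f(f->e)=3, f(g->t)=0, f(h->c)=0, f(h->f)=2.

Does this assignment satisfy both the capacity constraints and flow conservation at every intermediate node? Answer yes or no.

No

Capacity violated on f->e: flow 3 > capacity 2.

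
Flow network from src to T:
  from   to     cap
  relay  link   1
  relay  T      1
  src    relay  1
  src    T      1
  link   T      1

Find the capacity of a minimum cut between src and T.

Max flow = 2 (via 2 augmenting paths).
In the residual at optimum, the set reachable from src is {src}.
Cut edges: src→relay (cap 1), src→T (cap 1). Sum = 2.

2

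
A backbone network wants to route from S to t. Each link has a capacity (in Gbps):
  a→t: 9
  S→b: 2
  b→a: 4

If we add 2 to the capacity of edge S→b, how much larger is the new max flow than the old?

2

Original max flow = 2.
After raising cap(S→b), augmenting paths through that edge carry 2 more units.
New max flow = 4. Increase = 2.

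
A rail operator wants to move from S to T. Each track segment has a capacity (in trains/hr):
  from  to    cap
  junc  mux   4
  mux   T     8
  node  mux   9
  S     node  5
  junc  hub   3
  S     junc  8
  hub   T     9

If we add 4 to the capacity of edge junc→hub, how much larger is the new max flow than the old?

2

Original max flow = 11.
After raising cap(junc→hub), augmenting paths through that edge carry 2 more units.
New max flow = 13. Increase = 2.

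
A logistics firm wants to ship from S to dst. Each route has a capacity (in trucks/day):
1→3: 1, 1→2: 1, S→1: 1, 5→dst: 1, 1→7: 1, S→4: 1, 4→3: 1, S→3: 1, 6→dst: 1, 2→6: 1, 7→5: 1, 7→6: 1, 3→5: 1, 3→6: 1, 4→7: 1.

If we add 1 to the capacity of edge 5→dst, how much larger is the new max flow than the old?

Original max flow = 2.
After raising cap(5→dst), augmenting paths through that edge carry 1 more unit.
New max flow = 3. Increase = 1.

1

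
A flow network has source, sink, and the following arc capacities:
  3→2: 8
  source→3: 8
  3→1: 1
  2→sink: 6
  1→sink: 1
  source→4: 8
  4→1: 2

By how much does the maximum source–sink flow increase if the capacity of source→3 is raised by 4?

Original max flow = 7.
Edge source→3 does not cross the min cut (source side {1, 2, 3, 4, source}), so extra capacity there cannot help.
New max flow = 7. Increase = 0.

0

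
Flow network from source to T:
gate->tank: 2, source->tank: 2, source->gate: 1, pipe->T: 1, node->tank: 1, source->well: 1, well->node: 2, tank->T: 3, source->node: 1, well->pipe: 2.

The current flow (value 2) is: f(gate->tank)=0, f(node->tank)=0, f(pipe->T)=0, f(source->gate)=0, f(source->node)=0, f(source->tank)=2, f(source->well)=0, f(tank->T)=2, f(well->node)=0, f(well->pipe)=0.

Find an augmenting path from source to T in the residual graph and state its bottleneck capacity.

source->gate->tank->T, bottleneck 1

Residual along source->gate->tank->T: source->gate: 1, gate->tank: 2, tank->T: 1.
Bottleneck = min = 1.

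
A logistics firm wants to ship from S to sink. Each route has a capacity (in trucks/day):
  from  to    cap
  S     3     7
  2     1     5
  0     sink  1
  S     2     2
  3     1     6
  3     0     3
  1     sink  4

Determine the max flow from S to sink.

Augment S->3->0->sink: bottleneck 1. Total 1.
Augment S->3->1->sink: bottleneck 4. Total 5.
No augmenting path remains in the residual graph.

5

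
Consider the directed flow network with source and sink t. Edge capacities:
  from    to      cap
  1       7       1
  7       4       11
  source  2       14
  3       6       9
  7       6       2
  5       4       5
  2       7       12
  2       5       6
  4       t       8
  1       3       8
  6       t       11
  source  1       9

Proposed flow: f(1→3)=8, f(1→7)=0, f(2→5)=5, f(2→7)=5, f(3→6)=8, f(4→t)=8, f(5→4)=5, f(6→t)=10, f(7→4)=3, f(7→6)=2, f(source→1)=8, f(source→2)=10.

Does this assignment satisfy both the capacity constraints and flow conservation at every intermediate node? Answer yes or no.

Every edge has 0 ≤ f(e) ≤ cap(e).
At each intermediate node, inflow equals outflow.

Yes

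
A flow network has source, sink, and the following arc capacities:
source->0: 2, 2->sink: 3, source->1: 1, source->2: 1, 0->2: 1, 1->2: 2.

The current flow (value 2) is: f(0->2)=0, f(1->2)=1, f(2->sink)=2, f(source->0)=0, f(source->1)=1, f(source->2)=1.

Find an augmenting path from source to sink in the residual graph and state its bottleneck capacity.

source->0->2->sink, bottleneck 1

Residual along source->0->2->sink: source->0: 2, 0->2: 1, 2->sink: 1.
Bottleneck = min = 1.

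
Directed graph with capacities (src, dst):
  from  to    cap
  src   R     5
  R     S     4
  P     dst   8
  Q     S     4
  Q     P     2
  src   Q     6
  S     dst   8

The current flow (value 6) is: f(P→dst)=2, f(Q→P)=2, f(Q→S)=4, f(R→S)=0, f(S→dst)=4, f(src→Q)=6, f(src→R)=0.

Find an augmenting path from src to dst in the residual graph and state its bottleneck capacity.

Residual along src→R→S→dst: src→R: 5, R→S: 4, S→dst: 4.
Bottleneck = min = 4.

src→R→S→dst, bottleneck 4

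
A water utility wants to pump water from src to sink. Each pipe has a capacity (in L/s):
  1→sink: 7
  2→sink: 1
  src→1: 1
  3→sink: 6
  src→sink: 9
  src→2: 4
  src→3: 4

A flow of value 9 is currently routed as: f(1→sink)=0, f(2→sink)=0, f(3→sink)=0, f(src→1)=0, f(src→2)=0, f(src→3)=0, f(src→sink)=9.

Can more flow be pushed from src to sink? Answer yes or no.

Residual path src→3→sink has bottleneck 4 > 0.
Pushing 4 along it raises the flow to 13, so the given flow is not maximum.

Yes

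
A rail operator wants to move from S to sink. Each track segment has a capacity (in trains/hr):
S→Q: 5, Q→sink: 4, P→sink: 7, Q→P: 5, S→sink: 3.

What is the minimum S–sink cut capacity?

Max flow = 8 (via 3 augmenting paths).
In the residual at optimum, the set reachable from S is {S}.
Cut edges: S→Q (cap 5), S→sink (cap 3). Sum = 8.

8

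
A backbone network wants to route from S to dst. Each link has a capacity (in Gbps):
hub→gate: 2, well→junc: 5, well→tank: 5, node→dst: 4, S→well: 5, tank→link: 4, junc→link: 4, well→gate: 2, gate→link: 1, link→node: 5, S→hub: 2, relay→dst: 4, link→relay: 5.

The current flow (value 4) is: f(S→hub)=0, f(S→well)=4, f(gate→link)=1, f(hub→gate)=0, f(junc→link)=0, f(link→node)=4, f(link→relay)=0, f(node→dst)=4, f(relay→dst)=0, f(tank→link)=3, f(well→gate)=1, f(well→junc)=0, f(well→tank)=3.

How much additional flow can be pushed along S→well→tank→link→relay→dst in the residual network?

Residual capacities along the path: S→well: 1, well→tank: 2, tank→link: 1, link→relay: 5, relay→dst: 4.
Minimum is 1.

1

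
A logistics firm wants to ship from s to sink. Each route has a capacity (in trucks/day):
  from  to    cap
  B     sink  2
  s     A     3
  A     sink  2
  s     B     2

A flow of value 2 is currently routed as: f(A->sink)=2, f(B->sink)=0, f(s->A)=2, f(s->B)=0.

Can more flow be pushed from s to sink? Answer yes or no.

Residual path s->B->sink has bottleneck 2 > 0.
Pushing 2 along it raises the flow to 4, so the given flow is not maximum.

Yes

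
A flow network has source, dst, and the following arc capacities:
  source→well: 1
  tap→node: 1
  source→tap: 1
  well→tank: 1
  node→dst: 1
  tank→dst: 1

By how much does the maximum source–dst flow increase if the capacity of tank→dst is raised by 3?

0

Original max flow = 2.
Edge tank→dst does not cross the min cut (source side {source}), so extra capacity there cannot help.
New max flow = 2. Increase = 0.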